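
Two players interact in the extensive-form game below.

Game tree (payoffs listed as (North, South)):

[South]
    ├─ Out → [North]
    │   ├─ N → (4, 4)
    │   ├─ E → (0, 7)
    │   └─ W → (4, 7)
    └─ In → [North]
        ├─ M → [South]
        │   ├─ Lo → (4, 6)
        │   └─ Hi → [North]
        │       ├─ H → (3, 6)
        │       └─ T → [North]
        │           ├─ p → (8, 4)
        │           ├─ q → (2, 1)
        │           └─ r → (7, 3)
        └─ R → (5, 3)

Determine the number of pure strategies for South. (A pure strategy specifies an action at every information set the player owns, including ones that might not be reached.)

South owns the root with actions {Out, In} — two choices.
South owns the node after In-M with actions {Lo, Hi} — two choices.
A pure strategy fixes one action at each information set independently, so the count is the product 2 × 2 = 4.

4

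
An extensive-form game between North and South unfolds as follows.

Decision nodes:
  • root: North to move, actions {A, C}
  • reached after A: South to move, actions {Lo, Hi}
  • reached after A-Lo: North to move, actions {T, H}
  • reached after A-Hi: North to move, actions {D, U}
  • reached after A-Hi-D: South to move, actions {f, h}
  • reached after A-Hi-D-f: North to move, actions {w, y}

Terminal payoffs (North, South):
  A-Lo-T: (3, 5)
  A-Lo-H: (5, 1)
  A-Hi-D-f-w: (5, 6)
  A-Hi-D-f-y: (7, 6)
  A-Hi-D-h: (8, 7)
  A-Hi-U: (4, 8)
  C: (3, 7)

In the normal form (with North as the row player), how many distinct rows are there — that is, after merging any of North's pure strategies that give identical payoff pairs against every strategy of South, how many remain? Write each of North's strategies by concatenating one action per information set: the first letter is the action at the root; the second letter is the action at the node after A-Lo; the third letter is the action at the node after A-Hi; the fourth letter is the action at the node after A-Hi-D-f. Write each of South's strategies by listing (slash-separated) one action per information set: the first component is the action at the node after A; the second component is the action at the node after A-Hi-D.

7

North has 16 pure strategies: ATDw, ATDy, ATUw, ATUy, AHDw, AHDy, AHUw, AHUy, CTDw, CTDy, CTUw, CTUy, CHDw, CHDy, CHUw, CHUy. Columns: Lo/f, Lo/h, Hi/f, Hi/h.
{ATDw} → row (3,5) (3,5) (5,6) (8,7)
{ATDy} → row (3,5) (3,5) (7,6) (8,7)
{ATUw, ATUy} → row (3,5) (3,5) (4,8) (4,8)
{AHDw} → row (5,1) (5,1) (5,6) (8,7)
{AHDy} → row (5,1) (5,1) (7,6) (8,7)
{AHUw, AHUy} → row (5,1) (5,1) (4,8) (4,8)
{CTDw, CTDy, CTUw, CTUy, CHDw, CHDy, CHUw, CHUy} → row (3,7) (3,7) (3,7) (3,7)
That's 7 distinct rows out of 16 strategies.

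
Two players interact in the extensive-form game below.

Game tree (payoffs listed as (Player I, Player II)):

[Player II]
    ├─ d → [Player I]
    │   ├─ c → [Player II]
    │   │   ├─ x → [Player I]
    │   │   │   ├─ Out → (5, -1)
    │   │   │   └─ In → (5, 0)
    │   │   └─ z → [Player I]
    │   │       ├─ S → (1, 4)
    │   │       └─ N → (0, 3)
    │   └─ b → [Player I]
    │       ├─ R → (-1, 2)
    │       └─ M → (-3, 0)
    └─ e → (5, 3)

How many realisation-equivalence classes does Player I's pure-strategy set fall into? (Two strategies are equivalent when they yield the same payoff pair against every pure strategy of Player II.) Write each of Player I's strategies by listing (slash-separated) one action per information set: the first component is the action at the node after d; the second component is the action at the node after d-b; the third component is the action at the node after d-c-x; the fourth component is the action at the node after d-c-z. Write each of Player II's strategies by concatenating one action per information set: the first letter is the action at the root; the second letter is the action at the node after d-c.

Player I has 16 pure strategies: c/R/Out/S, c/R/Out/N, c/R/In/S, c/R/In/N, c/M/Out/S, c/M/Out/N, c/M/In/S, c/M/In/N, b/R/Out/S, b/R/Out/N, b/R/In/S, b/R/In/N, b/M/Out/S, b/M/Out/N, b/M/In/S, b/M/In/N. Columns: dx, dz, ex, ez.
{c/R/Out/S, c/M/Out/S} → row (5,-1) (1,4) (5,3) (5,3)
{c/R/Out/N, c/M/Out/N} → row (5,-1) (0,3) (5,3) (5,3)
{c/R/In/S, c/M/In/S} → row (5,0) (1,4) (5,3) (5,3)
{c/R/In/N, c/M/In/N} → row (5,0) (0,3) (5,3) (5,3)
{b/R/Out/S, b/R/Out/N, b/R/In/S, b/R/In/N} → row (-1,2) (-1,2) (5,3) (5,3)
{b/M/Out/S, b/M/Out/N, b/M/In/S, b/M/In/N} → row (-3,0) (-3,0) (5,3) (5,3)
That's 6 distinct rows out of 16 strategies.

6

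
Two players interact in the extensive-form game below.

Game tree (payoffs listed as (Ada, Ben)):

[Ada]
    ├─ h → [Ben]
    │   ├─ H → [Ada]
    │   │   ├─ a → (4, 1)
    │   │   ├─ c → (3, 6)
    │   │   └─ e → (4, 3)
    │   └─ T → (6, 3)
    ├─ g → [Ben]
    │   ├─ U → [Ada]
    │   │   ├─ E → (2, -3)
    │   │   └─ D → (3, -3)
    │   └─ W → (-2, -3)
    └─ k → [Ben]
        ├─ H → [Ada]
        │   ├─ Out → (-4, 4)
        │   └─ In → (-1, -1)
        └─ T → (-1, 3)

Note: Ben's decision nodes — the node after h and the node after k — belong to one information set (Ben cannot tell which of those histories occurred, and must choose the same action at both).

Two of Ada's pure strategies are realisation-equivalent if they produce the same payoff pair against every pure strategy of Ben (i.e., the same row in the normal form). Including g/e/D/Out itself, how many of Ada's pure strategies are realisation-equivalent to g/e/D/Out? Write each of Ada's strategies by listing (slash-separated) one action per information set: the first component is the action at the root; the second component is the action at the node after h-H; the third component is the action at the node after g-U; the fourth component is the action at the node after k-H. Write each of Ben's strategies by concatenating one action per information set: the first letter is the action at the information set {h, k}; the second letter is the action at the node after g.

6

Row for g/e/D/Out (columns HU, HW, TU, TW): (3,-3) (-2,-3) (3,-3) (-2,-3).
Under g/e/D/Out, Ada's choice at the node after h-H and at the node after k-H can never be reached regardless of what Ben does, so varying those choices leaves every outcome unchanged.
Holding the reachable choices fixed and varying the unreachable ones freely already gives 3 × 2 = 6 equivalent strategies.
No other strategy reproduces this row, so those 6 are the full class: g/a/D/Out, g/a/D/In, g/c/D/Out, g/c/D/In, g/e/D/Out, g/e/D/In.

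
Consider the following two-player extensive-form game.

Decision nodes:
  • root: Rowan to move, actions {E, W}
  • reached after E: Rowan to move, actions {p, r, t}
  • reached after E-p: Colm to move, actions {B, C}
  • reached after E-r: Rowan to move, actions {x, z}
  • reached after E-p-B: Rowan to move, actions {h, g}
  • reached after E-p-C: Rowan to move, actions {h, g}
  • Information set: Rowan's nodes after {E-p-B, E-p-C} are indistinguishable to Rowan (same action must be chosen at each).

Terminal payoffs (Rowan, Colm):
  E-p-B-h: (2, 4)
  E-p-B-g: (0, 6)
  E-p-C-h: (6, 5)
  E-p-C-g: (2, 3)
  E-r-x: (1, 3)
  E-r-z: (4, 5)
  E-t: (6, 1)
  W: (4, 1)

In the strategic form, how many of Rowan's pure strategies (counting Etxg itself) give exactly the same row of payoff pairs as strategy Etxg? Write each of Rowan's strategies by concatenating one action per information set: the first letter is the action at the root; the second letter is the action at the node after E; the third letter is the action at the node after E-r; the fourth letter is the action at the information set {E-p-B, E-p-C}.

Row for Etxg (columns B, C): (6,1) (6,1).
Under Etxg, Rowan's choice at the node after E-r and at the information set {E-p-B, E-p-C} can never be reached regardless of what Colm does, so varying those choices leaves every outcome unchanged.
Holding the reachable choices fixed and varying the unreachable ones freely already gives 2 × 2 = 4 equivalent strategies.
No other strategy reproduces this row, so those 4 are the full class: Etxh, Etxg, Etzh, Etzg.

4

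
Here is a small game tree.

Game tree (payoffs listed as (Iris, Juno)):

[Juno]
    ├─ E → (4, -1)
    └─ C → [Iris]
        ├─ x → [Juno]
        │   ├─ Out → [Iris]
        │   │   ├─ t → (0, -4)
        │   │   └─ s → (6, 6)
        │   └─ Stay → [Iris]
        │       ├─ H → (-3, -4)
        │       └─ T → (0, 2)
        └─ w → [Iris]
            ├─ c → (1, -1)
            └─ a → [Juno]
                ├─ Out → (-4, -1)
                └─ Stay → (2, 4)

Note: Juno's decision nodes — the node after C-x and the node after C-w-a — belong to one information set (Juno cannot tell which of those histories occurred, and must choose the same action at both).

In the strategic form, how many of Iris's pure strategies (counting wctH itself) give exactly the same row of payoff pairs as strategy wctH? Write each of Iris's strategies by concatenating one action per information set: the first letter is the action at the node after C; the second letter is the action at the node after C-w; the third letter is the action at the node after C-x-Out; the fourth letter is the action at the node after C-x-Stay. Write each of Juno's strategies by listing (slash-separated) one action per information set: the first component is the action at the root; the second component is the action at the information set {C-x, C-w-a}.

4

Row for wctH (columns E/Out, E/Stay, C/Out, C/Stay): (4,-1) (4,-1) (1,-1) (1,-1).
Under wctH, Iris's choice at the node after C-x-Out and at the node after C-x-Stay can never be reached regardless of what Juno does, so varying those choices leaves every outcome unchanged.
Holding the reachable choices fixed and varying the unreachable ones freely already gives 2 × 2 = 4 equivalent strategies.
No other strategy reproduces this row, so those 4 are the full class: wctH, wctT, wcsH, wcsT.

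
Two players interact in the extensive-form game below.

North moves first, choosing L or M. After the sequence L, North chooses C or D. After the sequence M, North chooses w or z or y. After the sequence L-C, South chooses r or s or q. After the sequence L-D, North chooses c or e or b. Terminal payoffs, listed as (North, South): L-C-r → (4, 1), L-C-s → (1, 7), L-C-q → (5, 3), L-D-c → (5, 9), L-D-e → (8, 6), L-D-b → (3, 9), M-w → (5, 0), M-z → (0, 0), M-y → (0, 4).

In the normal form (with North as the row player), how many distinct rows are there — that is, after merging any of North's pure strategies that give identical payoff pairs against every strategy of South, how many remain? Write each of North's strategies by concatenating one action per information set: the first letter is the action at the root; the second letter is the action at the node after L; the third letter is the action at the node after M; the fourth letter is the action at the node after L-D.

North has 36 pure strategies: LCwc, LCwe, LCwb, LCzc, LCze, LCzb, LCyc, LCye, LCyb, LDwc, LDwe, LDwb, LDzc, LDze, LDzb, LDyc, LDye, LDyb, MCwc, MCwe, MCwb, MCzc, MCze, MCzb, MCyc, MCye, MCyb, MDwc, MDwe, MDwb, MDzc, MDze, MDzb, MDyc, MDye, MDyb. Columns: r, s, q.
{LCwc, LCwe, LCwb, LCzc, LCze, LCzb, LCyc, LCye, LCyb} → row (4,1) (1,7) (5,3)
{LDwc, LDzc, LDyc} → row (5,9) (5,9) (5,9)
{LDwe, LDze, LDye} → row (8,6) (8,6) (8,6)
{LDwb, LDzb, LDyb} → row (3,9) (3,9) (3,9)
{MCwc, MCwe, MCwb, MDwc, MDwe, MDwb} → row (5,0) (5,0) (5,0)
{MCzc, MCze, MCzb, MDzc, MDze, MDzb} → row (0,0) (0,0) (0,0)
{MCyc, MCye, MCyb, MDyc, MDye, MDyb} → row (0,4) (0,4) (0,4)
That's 7 distinct rows out of 36 strategies.

7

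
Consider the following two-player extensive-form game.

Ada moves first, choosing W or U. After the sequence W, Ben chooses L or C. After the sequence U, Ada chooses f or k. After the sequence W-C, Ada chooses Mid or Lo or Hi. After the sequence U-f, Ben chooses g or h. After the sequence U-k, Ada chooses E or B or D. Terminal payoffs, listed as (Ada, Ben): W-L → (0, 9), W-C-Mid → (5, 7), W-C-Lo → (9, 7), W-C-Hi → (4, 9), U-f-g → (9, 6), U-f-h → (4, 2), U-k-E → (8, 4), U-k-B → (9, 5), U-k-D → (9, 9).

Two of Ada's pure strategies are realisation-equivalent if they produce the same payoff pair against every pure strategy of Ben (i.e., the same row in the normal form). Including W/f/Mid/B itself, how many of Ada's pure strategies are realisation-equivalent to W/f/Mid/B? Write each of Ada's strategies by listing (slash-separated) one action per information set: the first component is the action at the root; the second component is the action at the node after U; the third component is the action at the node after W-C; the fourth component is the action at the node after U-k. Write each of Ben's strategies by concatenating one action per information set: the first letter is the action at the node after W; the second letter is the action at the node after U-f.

Row for W/f/Mid/B (columns Lg, Lh, Cg, Ch): (0,9) (0,9) (5,7) (5,7).
Under W/f/Mid/B, Ada's choice at the node after U and at the node after U-k can never be reached regardless of what Ben does, so varying those choices leaves every outcome unchanged.
Holding the reachable choices fixed and varying the unreachable ones freely already gives 2 × 3 = 6 equivalent strategies.
No other strategy reproduces this row, so those 6 are the full class: W/f/Mid/E, W/f/Mid/B, W/f/Mid/D, W/k/Mid/E, W/k/Mid/B, W/k/Mid/D.

6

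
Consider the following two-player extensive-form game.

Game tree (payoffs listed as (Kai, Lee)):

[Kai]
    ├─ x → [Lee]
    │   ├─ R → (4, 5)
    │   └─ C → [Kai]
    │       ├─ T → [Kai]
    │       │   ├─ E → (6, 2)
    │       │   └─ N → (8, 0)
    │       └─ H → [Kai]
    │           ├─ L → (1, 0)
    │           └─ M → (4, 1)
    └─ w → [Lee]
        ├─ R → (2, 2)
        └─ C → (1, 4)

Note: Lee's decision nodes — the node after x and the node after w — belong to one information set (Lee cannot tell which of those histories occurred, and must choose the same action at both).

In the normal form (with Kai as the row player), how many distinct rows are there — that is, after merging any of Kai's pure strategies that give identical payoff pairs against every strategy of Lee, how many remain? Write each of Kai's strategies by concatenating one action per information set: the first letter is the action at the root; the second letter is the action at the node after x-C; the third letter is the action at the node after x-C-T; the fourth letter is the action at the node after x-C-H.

5

Kai has 16 pure strategies: xTEL, xTEM, xTNL, xTNM, xHEL, xHEM, xHNL, xHNM, wTEL, wTEM, wTNL, wTNM, wHEL, wHEM, wHNL, wHNM. Columns: R, C.
{xTEL, xTEM} → row (4,5) (6,2)
{xTNL, xTNM} → row (4,5) (8,0)
{xHEL, xHNL} → row (4,5) (1,0)
{xHEM, xHNM} → row (4,5) (4,1)
{wTEL, wTEM, wTNL, wTNM, wHEL, wHEM, wHNL, wHNM} → row (2,2) (1,4)
That's 5 distinct rows out of 16 strategies.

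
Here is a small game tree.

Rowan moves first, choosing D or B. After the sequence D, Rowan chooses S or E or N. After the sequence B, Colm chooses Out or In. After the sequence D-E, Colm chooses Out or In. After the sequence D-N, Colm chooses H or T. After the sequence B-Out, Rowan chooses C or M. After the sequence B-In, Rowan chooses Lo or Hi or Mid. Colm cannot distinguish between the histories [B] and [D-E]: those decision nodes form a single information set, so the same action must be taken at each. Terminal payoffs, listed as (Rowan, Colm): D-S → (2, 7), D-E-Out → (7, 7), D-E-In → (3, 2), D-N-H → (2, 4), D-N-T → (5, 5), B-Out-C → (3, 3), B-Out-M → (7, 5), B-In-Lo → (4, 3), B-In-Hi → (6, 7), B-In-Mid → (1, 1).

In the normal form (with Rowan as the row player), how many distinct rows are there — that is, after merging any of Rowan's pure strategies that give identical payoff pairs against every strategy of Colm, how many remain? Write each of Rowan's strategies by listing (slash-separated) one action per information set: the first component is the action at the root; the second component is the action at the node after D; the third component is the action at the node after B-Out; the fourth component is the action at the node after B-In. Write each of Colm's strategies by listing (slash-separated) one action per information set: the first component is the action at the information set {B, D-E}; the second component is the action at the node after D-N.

9

Rowan has 36 pure strategies: D/S/C/Lo, D/S/C/Hi, D/S/C/Mid, D/S/M/Lo, D/S/M/Hi, D/S/M/Mid, D/E/C/Lo, D/E/C/Hi, D/E/C/Mid, D/E/M/Lo, D/E/M/Hi, D/E/M/Mid, D/N/C/Lo, D/N/C/Hi, D/N/C/Mid, D/N/M/Lo, D/N/M/Hi, D/N/M/Mid, B/S/C/Lo, B/S/C/Hi, B/S/C/Mid, B/S/M/Lo, B/S/M/Hi, B/S/M/Mid, B/E/C/Lo, B/E/C/Hi, B/E/C/Mid, B/E/M/Lo, B/E/M/Hi, B/E/M/Mid, B/N/C/Lo, B/N/C/Hi, B/N/C/Mid, B/N/M/Lo, B/N/M/Hi, B/N/M/Mid. Columns: Out/H, Out/T, In/H, In/T.
{D/S/C/Lo, D/S/C/Hi, D/S/C/Mid, D/S/M/Lo, D/S/M/Hi, D/S/M/Mid} → row (2,7) (2,7) (2,7) (2,7)
{D/E/C/Lo, D/E/C/Hi, D/E/C/Mid, D/E/M/Lo, D/E/M/Hi, D/E/M/Mid} → row (7,7) (7,7) (3,2) (3,2)
{D/N/C/Lo, D/N/C/Hi, D/N/C/Mid, D/N/M/Lo, D/N/M/Hi, D/N/M/Mid} → row (2,4) (5,5) (2,4) (5,5)
{B/S/C/Lo, B/E/C/Lo, B/N/C/Lo} → row (3,3) (3,3) (4,3) (4,3)
{B/S/C/Hi, B/E/C/Hi, B/N/C/Hi} → row (3,3) (3,3) (6,7) (6,7)
{B/S/C/Mid, B/E/C/Mid, B/N/C/Mid} → row (3,3) (3,3) (1,1) (1,1)
{B/S/M/Lo, B/E/M/Lo, B/N/M/Lo} → row (7,5) (7,5) (4,3) (4,3)
{B/S/M/Hi, B/E/M/Hi, B/N/M/Hi} → row (7,5) (7,5) (6,7) (6,7)
{B/S/M/Mid, B/E/M/Mid, B/N/M/Mid} → row (7,5) (7,5) (1,1) (1,1)
That's 9 distinct rows out of 36 strategies.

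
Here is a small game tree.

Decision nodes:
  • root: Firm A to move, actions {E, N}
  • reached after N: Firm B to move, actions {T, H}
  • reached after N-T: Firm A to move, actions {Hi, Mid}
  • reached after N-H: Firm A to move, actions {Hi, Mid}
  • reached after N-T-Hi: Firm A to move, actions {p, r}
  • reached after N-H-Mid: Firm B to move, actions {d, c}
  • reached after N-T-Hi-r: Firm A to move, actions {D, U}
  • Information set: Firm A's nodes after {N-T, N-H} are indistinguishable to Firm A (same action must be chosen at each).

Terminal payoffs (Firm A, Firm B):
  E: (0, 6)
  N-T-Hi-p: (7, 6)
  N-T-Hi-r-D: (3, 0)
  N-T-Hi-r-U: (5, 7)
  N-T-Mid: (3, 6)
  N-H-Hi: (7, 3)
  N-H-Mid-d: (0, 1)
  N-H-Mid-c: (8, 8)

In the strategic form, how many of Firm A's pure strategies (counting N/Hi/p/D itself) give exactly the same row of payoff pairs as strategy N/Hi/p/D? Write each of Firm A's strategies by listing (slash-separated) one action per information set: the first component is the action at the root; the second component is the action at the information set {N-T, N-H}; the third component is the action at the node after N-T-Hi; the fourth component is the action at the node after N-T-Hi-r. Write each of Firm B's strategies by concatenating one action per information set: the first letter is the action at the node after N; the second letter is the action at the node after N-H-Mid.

Row for N/Hi/p/D (columns Td, Tc, Hd, Hc): (7,6) (7,6) (7,3) (7,3).
Under N/Hi/p/D, Firm A's choice at the node after N-T-Hi-r can never be reached regardless of what Firm B does, so varying those choices leaves every outcome unchanged.
Holding the reachable choices fixed and varying the unreachable one freely already gives 2 equivalent strategies.
No other strategy reproduces this row, so those 2 are the full class: N/Hi/p/D, N/Hi/p/U.

2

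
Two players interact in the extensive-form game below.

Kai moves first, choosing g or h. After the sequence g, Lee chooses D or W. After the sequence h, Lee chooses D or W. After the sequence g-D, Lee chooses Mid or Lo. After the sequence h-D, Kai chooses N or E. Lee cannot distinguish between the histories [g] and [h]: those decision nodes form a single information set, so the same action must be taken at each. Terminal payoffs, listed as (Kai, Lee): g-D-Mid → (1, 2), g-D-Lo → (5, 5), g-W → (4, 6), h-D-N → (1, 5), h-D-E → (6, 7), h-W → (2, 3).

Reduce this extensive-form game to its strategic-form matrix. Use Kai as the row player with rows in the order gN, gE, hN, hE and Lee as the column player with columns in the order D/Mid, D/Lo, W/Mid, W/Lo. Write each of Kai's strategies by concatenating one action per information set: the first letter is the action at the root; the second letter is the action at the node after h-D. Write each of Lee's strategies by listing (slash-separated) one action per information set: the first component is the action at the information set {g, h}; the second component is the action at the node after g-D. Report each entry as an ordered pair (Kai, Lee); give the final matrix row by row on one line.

        D/Mid     D/Lo    W/Mid     W/Lo
  gN    (1,2)    (5,5)    (4,6)    (4,6)
  gE    (1,2)    (5,5)    (4,6)    (4,6)
  hN    (1,5)    (1,5)    (2,3)    (2,3)
  hE    (6,7)    (6,7)    (2,3)    (2,3)

gN: (1,2) (5,5) (4,6) (4,6) | gE: (1,2) (5,5) (4,6) (4,6) | hN: (1,5) (1,5) (2,3) (2,3) | hE: (6,7) (6,7) (2,3) (2,3)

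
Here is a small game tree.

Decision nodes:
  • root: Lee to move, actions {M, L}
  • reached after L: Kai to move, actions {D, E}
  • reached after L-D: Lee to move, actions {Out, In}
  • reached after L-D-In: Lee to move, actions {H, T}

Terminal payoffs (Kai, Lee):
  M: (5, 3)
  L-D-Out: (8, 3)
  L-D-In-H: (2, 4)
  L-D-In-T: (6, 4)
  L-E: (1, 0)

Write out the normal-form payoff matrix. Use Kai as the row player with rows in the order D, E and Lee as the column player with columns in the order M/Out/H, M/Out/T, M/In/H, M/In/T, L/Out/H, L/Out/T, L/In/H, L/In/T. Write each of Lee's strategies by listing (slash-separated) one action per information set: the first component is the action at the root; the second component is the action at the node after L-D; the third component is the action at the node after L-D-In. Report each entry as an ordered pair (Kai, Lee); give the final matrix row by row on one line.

      M/Out/H  M/Out/T   M/In/H   M/In/T  L/Out/H  L/Out/T   L/In/H   L/In/T
   D    (5,3)    (5,3)    (5,3)    (5,3)    (8,3)    (8,3)    (2,4)    (6,4)
   E    (5,3)    (5,3)    (5,3)    (5,3)    (1,0)    (1,0)    (1,0)    (1,0)

D: (5,3) (5,3) (5,3) (5,3) (8,3) (8,3) (2,4) (6,4) | E: (5,3) (5,3) (5,3) (5,3) (1,0) (1,0) (1,0) (1,0)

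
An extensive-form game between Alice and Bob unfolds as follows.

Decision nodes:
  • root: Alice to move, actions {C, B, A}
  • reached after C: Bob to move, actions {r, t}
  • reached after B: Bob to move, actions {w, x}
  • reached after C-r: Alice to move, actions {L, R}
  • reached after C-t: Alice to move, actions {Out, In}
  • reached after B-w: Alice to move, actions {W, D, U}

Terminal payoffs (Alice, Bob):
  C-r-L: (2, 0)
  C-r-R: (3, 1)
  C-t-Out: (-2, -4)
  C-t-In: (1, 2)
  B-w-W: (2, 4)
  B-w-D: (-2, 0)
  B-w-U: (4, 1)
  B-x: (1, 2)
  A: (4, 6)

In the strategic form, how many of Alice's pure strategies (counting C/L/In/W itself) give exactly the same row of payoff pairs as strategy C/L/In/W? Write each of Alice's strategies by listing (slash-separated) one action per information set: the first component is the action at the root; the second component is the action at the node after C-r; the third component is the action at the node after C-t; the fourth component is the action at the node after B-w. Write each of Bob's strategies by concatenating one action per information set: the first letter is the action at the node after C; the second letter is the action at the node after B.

Row for C/L/In/W (columns rw, rx, tw, tx): (2,0) (2,0) (1,2) (1,2).
Under C/L/In/W, Alice's choice at the node after B-w can never be reached regardless of what Bob does, so varying those choices leaves every outcome unchanged.
Holding the reachable choices fixed and varying the unreachable one freely already gives 3 equivalent strategies.
No other strategy reproduces this row, so those 3 are the full class: C/L/In/W, C/L/In/D, C/L/In/U.

3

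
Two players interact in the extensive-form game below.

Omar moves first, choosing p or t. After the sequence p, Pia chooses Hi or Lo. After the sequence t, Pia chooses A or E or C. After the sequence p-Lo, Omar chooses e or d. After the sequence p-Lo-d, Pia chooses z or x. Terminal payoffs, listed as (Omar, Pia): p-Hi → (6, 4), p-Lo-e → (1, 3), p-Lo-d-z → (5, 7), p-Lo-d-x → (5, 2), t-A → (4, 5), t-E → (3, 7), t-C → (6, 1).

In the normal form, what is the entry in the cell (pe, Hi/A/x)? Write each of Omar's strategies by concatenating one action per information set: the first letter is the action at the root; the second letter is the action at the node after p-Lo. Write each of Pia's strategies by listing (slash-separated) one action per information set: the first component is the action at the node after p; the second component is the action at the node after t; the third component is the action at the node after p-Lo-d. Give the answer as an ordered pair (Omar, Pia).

(6, 4)

Trace the play path from the root:
  Omar plays p
  Pia plays Hi at [p]
→ terminal payoff (6, 4).
(Omar's choice at the node after p-Lo is never reached on this path, so it doesn't affect the outcome.)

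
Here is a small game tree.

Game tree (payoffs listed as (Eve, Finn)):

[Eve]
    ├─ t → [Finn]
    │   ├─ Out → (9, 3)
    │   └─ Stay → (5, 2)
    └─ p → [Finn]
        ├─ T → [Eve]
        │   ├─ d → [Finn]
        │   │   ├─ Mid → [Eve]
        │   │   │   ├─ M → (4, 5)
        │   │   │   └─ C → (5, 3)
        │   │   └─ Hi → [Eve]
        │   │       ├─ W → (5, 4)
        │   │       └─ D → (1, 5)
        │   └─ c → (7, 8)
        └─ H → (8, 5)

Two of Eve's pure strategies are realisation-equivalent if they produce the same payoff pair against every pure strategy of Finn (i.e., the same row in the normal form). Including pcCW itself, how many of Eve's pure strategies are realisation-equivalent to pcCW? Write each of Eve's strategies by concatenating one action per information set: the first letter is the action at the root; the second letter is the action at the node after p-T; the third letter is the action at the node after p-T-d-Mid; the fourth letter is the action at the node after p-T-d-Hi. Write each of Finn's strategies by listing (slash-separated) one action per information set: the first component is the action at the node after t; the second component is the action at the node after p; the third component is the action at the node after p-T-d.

Row for pcCW (columns Out/T/Mid, Out/T/Hi, Out/H/Mid, Out/H/Hi, Stay/T/Mid, Stay/T/Hi, Stay/H/Mid, Stay/H/Hi): (7,8) (7,8) (8,5) (8,5) (7,8) (7,8) (8,5) (8,5).
Under pcCW, Eve's choice at the node after p-T-d-Mid and at the node after p-T-d-Hi can never be reached regardless of what Finn does, so varying those choices leaves every outcome unchanged.
Holding the reachable choices fixed and varying the unreachable ones freely already gives 2 × 2 = 4 equivalent strategies.
No other strategy reproduces this row, so those 4 are the full class: pcMW, pcMD, pcCW, pcCD.

4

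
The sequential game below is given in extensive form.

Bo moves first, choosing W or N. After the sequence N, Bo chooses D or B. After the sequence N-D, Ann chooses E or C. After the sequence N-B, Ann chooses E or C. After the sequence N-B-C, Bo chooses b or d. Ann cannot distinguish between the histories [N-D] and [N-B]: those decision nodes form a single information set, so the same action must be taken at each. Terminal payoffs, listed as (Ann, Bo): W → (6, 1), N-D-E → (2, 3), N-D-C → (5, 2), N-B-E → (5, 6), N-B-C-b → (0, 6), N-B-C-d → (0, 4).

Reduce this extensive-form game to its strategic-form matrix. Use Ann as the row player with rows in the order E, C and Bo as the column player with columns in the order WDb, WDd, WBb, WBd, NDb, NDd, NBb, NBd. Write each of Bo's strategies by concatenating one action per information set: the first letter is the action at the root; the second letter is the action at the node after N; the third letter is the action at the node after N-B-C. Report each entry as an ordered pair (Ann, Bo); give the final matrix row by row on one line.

          WDb      WDd      WBb      WBd      NDb      NDd      NBb      NBd
   E    (6,1)    (6,1)    (6,1)    (6,1)    (2,3)    (2,3)    (5,6)    (5,6)
   C    (6,1)    (6,1)    (6,1)    (6,1)    (5,2)    (5,2)    (0,6)    (0,4)

E: (6,1) (6,1) (6,1) (6,1) (2,3) (2,3) (5,6) (5,6) | C: (6,1) (6,1) (6,1) (6,1) (5,2) (5,2) (0,6) (0,4)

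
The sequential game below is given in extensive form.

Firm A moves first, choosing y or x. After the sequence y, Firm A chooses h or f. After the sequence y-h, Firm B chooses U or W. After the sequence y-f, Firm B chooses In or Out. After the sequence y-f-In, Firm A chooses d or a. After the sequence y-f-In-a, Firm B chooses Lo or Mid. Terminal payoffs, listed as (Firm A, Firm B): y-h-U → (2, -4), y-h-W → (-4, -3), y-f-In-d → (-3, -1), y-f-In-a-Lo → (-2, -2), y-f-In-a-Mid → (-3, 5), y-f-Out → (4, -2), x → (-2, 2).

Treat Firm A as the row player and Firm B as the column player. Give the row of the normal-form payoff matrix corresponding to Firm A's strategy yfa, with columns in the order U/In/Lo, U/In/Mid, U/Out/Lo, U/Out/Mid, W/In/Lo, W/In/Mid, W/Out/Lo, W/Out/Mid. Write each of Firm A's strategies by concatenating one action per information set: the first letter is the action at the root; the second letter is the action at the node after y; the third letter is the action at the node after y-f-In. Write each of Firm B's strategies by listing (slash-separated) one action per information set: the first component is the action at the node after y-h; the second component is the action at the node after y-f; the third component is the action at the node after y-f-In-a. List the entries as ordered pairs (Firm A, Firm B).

vs U/In/Lo: Firm A plays y → Firm A plays f at [y] → Firm B plays In at [y-f] → Firm A plays a at [y-f-In] → Firm B plays Lo at [y-f-In-a] → (-2, -2)
vs U/In/Mid: Firm A plays y → Firm A plays f at [y] → Firm B plays In at [y-f] → Firm A plays a at [y-f-In] → Firm B plays Mid at [y-f-In-a] → (-3, 5)
vs U/Out/Lo: Firm A plays y → Firm A plays f at [y] → Firm B plays Out at [y-f] → (4, -2)
vs U/Out/Mid: Firm A plays y → Firm A plays f at [y] → Firm B plays Out at [y-f] → (4, -2)
vs W/In/Lo: Firm A plays y → Firm A plays f at [y] → Firm B plays In at [y-f] → Firm A plays a at [y-f-In] → Firm B plays Lo at [y-f-In-a] → (-2, -2)
vs W/In/Mid: Firm A plays y → Firm A plays f at [y] → Firm B plays In at [y-f] → Firm A plays a at [y-f-In] → Firm B plays Mid at [y-f-In-a] → (-3, 5)
vs W/Out/Lo: Firm A plays y → Firm A plays f at [y] → Firm B plays Out at [y-f] → (4, -2)
vs W/Out/Mid: Firm A plays y → Firm A plays f at [y] → Firm B plays Out at [y-f] → (4, -2)

(-2,-2) (-3,5) (4,-2) (4,-2) (-2,-2) (-3,5) (4,-2) (4,-2)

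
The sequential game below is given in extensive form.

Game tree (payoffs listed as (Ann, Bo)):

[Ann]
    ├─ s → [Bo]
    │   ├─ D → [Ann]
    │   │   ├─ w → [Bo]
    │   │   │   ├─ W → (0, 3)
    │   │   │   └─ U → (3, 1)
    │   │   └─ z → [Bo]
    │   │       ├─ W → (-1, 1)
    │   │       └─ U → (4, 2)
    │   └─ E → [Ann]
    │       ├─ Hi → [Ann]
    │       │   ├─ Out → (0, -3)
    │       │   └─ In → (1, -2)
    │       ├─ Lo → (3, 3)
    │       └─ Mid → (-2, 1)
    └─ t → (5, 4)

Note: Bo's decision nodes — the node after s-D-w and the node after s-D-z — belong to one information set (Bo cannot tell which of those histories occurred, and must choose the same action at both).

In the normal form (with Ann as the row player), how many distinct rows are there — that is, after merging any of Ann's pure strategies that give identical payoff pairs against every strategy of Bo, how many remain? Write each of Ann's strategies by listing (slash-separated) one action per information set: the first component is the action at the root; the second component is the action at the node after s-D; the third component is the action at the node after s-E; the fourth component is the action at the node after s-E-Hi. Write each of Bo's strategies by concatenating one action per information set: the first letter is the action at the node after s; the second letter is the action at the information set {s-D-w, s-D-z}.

Ann has 24 pure strategies: s/w/Hi/Out, s/w/Hi/In, s/w/Lo/Out, s/w/Lo/In, s/w/Mid/Out, s/w/Mid/In, s/z/Hi/Out, s/z/Hi/In, s/z/Lo/Out, s/z/Lo/In, s/z/Mid/Out, s/z/Mid/In, t/w/Hi/Out, t/w/Hi/In, t/w/Lo/Out, t/w/Lo/In, t/w/Mid/Out, t/w/Mid/In, t/z/Hi/Out, t/z/Hi/In, t/z/Lo/Out, t/z/Lo/In, t/z/Mid/Out, t/z/Mid/In. Columns: DW, DU, EW, EU.
{s/w/Hi/Out} → row (0,3) (3,1) (0,-3) (0,-3)
{s/w/Hi/In} → row (0,3) (3,1) (1,-2) (1,-2)
{s/w/Lo/Out, s/w/Lo/In} → row (0,3) (3,1) (3,3) (3,3)
{s/w/Mid/Out, s/w/Mid/In} → row (0,3) (3,1) (-2,1) (-2,1)
{s/z/Hi/Out} → row (-1,1) (4,2) (0,-3) (0,-3)
{s/z/Hi/In} → row (-1,1) (4,2) (1,-2) (1,-2)
{s/z/Lo/Out, s/z/Lo/In} → row (-1,1) (4,2) (3,3) (3,3)
{s/z/Mid/Out, s/z/Mid/In} → row (-1,1) (4,2) (-2,1) (-2,1)
{t/w/Hi/Out, t/w/Hi/In, t/w/Lo/Out, t/w/Lo/In, t/w/Mid/Out, t/w/Mid/In, t/z/Hi/Out, t/z/Hi/In, t/z/Lo/Out, t/z/Lo/In, t/z/Mid/Out, t/z/Mid/In} → row (5,4) (5,4) (5,4) (5,4)
That's 9 distinct rows out of 24 strategies.

9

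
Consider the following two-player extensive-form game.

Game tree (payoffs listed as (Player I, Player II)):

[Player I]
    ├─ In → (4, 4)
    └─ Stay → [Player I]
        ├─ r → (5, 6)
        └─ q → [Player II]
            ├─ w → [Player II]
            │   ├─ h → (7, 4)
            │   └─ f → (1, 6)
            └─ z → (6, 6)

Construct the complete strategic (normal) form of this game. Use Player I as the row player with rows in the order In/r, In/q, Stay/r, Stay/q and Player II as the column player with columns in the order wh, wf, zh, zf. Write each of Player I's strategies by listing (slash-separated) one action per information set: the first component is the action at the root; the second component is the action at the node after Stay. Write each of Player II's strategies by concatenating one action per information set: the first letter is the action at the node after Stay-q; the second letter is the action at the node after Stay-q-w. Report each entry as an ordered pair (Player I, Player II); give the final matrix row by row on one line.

             wh       wf       zh       zf
  In/r    (4,4)    (4,4)    (4,4)    (4,4)
  In/q    (4,4)    (4,4)    (4,4)    (4,4)
Stay/r    (5,6)    (5,6)    (5,6)    (5,6)
Stay/q    (7,4)    (1,6)    (6,6)    (6,6)

In/r: (4,4) (4,4) (4,4) (4,4) | In/q: (4,4) (4,4) (4,4) (4,4) | Stay/r: (5,6) (5,6) (5,6) (5,6) | Stay/q: (7,4) (1,6) (6,6) (6,6)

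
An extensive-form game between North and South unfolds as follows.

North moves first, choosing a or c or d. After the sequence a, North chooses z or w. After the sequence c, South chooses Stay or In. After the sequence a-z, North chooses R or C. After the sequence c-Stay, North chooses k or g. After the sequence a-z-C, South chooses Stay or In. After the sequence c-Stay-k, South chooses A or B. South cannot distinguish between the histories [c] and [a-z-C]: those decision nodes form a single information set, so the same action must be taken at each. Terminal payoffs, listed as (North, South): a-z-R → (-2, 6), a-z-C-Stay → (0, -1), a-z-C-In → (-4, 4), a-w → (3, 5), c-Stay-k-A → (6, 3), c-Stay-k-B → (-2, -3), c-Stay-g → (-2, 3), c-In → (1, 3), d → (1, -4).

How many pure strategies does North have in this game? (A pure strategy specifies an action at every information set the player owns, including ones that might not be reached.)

24

North owns the root with actions {a, c, d} — three choices.
North owns the node after a with actions {z, w} — two choices.
North owns the node after a-z with actions {R, C} — two choices.
North owns the node after c-Stay with actions {k, g} — two choices.
A pure strategy fixes one action at each information set independently, so the count is the product 3 × 2 × 2 × 2 = 24.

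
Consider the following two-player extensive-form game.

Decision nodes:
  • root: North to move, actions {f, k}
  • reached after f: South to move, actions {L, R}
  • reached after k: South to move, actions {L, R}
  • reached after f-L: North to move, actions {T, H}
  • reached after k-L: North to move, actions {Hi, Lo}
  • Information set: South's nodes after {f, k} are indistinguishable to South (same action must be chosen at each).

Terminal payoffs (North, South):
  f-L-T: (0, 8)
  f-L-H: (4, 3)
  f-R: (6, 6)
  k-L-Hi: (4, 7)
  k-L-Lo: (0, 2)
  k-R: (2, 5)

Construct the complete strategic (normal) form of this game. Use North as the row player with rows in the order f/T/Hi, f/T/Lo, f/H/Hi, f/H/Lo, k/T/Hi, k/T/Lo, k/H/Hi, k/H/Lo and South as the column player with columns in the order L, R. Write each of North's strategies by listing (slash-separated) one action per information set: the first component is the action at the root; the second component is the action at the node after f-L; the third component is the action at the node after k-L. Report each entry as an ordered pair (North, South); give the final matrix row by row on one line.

f/T/Hi: (0,8) (6,6) | f/T/Lo: (0,8) (6,6) | f/H/Hi: (4,3) (6,6) | f/H/Lo: (4,3) (6,6) | k/T/Hi: (4,7) (2,5) | k/T/Lo: (0,2) (2,5) | k/H/Hi: (4,7) (2,5) | k/H/Lo: (0,2) (2,5)

              L        R
f/T/Hi    (0,8)    (6,6)
f/T/Lo    (0,8)    (6,6)
f/H/Hi    (4,3)    (6,6)
f/H/Lo    (4,3)    (6,6)
k/T/Hi    (4,7)    (2,5)
k/T/Lo    (0,2)    (2,5)
k/H/Hi    (4,7)    (2,5)
k/H/Lo    (0,2)    (2,5)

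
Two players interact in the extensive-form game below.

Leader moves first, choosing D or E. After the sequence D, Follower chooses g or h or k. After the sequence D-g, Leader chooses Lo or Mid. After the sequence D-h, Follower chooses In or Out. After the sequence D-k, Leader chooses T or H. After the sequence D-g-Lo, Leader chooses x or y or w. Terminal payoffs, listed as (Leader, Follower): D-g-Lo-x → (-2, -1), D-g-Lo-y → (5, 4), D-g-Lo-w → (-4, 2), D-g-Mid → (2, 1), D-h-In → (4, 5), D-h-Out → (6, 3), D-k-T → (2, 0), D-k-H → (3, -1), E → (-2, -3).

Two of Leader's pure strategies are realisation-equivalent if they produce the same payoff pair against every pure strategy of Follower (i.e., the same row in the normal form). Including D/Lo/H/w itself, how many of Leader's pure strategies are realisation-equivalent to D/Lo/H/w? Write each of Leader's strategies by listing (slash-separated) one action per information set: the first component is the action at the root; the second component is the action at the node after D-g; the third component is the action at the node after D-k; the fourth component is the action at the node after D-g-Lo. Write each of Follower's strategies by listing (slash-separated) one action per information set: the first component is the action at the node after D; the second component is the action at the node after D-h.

1

Row for D/Lo/H/w (columns g/In, g/Out, h/In, h/Out, k/In, k/Out): (-4,2) (-4,2) (4,5) (6,3) (3,-1) (3,-1).
Every one of Leader's information sets is on the play path for some reply by Follower when Leader follows D/Lo/H/w.
Changing the action at any of them therefore changes at least one column, so only D/Lo/H/w itself gives this row.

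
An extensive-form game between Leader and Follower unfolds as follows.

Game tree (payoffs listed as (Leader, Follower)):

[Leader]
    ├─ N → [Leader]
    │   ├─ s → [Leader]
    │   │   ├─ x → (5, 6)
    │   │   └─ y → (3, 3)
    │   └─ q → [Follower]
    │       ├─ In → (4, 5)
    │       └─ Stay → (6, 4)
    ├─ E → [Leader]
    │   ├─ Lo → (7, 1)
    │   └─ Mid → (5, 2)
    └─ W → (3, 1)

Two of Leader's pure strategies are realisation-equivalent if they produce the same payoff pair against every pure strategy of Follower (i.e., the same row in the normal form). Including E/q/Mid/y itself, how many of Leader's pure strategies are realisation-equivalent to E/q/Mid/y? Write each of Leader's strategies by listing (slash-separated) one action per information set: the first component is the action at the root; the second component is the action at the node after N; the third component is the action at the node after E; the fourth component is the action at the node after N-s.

Row for E/q/Mid/y (columns In, Stay): (5,2) (5,2).
Under E/q/Mid/y, Leader's choice at the node after N and at the node after N-s can never be reached regardless of what Follower does, so varying those choices leaves every outcome unchanged.
Holding the reachable choices fixed and varying the unreachable ones freely already gives 2 × 2 = 4 equivalent strategies.
No other strategy reproduces this row, so those 4 are the full class: E/s/Mid/x, E/s/Mid/y, E/q/Mid/x, E/q/Mid/y.

4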